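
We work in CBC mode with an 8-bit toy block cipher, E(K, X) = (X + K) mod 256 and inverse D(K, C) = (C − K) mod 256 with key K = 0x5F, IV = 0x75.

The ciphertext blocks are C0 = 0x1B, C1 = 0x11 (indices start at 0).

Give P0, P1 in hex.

CBC decryption: P_i = D(K, C_i) ⊕ C_{i−1}, with C_{−1} = IV.
P0: D(K, 0x1B) = 0xBC; 0xBC ⊕ 0x75 = 0xC9.
P1: D(K, 0x11) = 0xB2; 0xB2 ⊕ 0x1B = 0xA9.

P0 = 0xC9, P1 = 0xA9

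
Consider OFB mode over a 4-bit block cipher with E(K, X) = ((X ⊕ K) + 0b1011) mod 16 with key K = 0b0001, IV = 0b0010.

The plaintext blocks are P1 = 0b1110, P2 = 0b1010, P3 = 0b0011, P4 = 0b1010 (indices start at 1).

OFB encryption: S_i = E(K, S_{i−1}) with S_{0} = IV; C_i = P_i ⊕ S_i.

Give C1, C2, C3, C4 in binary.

C1 = 0b0000, C2 = 0b0000, C3 = 0b0101, C4 = 0b1000

C1: S = E(K, 0b0010) = 0b1110; 0b1110 ⊕ 0b1110 = 0b0000.
C2: S = E(K, 0b1110) = 0b1010; 0b1010 ⊕ 0b1010 = 0b0000.
C3: S = E(K, 0b1010) = 0b0110; 0b0011 ⊕ 0b0110 = 0b0101.
C4: S = E(K, 0b0110) = 0b0010; 0b1010 ⊕ 0b0010 = 0b1000.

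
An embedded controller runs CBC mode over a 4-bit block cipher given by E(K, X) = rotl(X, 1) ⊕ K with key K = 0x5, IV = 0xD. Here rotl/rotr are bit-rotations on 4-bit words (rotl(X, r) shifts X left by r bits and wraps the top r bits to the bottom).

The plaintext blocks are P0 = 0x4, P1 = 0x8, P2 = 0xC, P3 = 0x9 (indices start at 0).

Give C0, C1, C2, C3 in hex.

C0 = 0x6, C1 = 0x8, C2 = 0xD, C3 = 0xD

CBC encryption: C_i = E(K, P_i ⊕ C_{i−1}), with C_{−1} = IV.
C0: P0 ⊕ 0xD = 0x9; E(K, 0x9) = 0x6.
C1: P1 ⊕ 0x6 = 0xE; E(K, 0xE) = 0x8.
C2: P2 ⊕ 0x8 = 0x4; E(K, 0x4) = 0xD.
C3: P3 ⊕ 0xD = 0x4; E(K, 0x4) = 0xD.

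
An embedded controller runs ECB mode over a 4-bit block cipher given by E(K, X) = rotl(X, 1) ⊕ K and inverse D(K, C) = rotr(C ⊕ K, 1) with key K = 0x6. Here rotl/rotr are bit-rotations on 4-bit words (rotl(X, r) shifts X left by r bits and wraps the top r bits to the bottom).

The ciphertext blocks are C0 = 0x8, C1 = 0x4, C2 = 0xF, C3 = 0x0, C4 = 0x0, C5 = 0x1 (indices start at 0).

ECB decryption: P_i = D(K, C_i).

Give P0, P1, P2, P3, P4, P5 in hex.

P0: D(K, 0x8) = 0x7.
P1: D(K, 0x4) = 0x1.
P2: D(K, 0xF) = 0xC.
P3: D(K, 0x0) = 0x3.
P4: D(K, 0x0) = 0x3.
P5: D(K, 0x1) = 0xB.

P0 = 0x7, P1 = 0x1, P2 = 0xC, P3 = 0x3, P4 = 0x3, P5 = 0xB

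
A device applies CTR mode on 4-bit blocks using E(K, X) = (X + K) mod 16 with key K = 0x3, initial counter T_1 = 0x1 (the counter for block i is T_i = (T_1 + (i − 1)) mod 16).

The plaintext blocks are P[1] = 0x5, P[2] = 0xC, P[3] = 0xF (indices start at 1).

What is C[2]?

C[2] = 0x9

CTR encryption: S_i = E(K, T_i) where T_i is the counter for block i; C_i = P_i ⊕ S_i.
C[1]: T = 0x1, S = E(K, T) = 0x4; 0x5 ⊕ 0x4 = 0x1.
C[2]: T = 0x2, S = E(K, T) = 0x5; 0xC ⊕ 0x5 = 0x9.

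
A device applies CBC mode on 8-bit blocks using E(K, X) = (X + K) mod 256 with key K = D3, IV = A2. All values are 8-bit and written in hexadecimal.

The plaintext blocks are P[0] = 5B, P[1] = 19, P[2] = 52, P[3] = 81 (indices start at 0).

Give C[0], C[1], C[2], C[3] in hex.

C[0] = CC, C[1] = A8, C[2] = CD, C[3] = 1F

CBC encryption: C_i = E(K, P_i ⊕ C_{i−1}), with C_{−1} = IV.
C[0]: P[0] ⊕ A2 = F9; E(K, F9) = CC.
C[1]: P[1] ⊕ CC = D5; E(K, D5) = A8.
C[2]: P[2] ⊕ A8 = FA; E(K, FA) = CD.
C[3]: P[3] ⊕ CD = 4C; E(K, 4C) = 1F.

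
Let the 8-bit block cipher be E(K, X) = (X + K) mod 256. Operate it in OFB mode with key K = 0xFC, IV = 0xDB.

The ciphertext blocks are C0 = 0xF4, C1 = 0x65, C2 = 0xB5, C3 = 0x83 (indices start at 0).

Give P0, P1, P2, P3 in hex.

OFB decryption: S_i = E(K, S_{i−1}) with S_{−1} = IV; P_i = C_i ⊕ S_i.
P0: S = E(K, 0xDB) = 0xD7; 0xF4 ⊕ 0xD7 = 0x23.
P1: S = E(K, 0xD7) = 0xD3; 0x65 ⊕ 0xD3 = 0xB6.
P2: S = E(K, 0xD3) = 0xCF; 0xB5 ⊕ 0xCF = 0x7A.
P3: S = E(K, 0xCF) = 0xCB; 0x83 ⊕ 0xCB = 0x48.

P0 = 0x23, P1 = 0xB6, P2 = 0x7A, P3 = 0x48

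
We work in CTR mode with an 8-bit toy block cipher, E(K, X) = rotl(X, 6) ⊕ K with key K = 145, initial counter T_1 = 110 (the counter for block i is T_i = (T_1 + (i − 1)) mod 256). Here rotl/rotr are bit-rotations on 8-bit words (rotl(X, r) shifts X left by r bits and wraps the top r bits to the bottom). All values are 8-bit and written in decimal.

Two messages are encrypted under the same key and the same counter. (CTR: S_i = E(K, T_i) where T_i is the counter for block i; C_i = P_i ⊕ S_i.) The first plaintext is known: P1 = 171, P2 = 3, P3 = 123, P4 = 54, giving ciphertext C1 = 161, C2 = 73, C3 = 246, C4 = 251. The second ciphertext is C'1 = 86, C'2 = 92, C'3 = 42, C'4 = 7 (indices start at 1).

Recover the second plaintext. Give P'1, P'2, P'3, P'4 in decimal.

P'1 = 92, P'2 = 22, P'3 = 167, P'4 = 202

In CTR with a reused counter, both messages share the same keystream S_i, so C_i ⊕ C'_i = P_i ⊕ P'_i and thus P'_i = P_i ⊕ C_i ⊕ C'_i.
P'1: 171 ⊕ 161 ⊕ 86 = 92.
P'2: 3 ⊕ 73 ⊕ 92 = 22.
P'3: 123 ⊕ 246 ⊕ 42 = 167.
P'4: 54 ⊕ 251 ⊕ 7 = 202.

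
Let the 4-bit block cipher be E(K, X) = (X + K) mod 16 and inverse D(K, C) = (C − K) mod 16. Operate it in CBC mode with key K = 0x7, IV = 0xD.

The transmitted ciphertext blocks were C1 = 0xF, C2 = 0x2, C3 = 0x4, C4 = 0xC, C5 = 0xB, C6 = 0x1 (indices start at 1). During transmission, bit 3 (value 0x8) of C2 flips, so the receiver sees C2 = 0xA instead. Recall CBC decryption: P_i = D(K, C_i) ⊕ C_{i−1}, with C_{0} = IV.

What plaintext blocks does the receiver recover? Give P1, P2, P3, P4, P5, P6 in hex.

P1 = 0x5, P2 = 0xC, P3 = 0x7, P4 = 0x1, P5 = 0x8, P6 = 0x1

Only C2 changed, to 0xA. In CBC, a change in C_i garbles P_i and flips the same bit in P_{i+1}. Decrypting the received ciphertext:
P1: D(K, 0xF) = 0x8; 0x8 ⊕ 0xD = 0x5.
P2: D(K, 0xA) = 0x3; 0x3 ⊕ 0xF = 0xC.
P3: D(K, 0x4) = 0xD; 0xD ⊕ 0xA = 0x7.
P4: D(K, 0xC) = 0x5; 0x5 ⊕ 0x4 = 0x1.
P5: D(K, 0xB) = 0x4; 0x4 ⊕ 0xC = 0x8.
P6: D(K, 0x1) = 0xA; 0xA ⊕ 0xB = 0x1.
Blocks that differ from the original plaintext: P2, P3.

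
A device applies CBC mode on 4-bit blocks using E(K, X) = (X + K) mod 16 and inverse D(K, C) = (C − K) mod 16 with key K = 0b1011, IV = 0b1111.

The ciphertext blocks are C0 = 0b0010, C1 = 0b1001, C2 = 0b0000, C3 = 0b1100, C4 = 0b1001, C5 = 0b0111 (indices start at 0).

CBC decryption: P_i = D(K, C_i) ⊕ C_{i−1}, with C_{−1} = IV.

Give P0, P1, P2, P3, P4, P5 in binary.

P0: D(K, 0b0010) = 0b0111; 0b0111 ⊕ 0b1111 = 0b1000.
P1: D(K, 0b1001) = 0b1110; 0b1110 ⊕ 0b0010 = 0b1100.
P2: D(K, 0b0000) = 0b0101; 0b0101 ⊕ 0b1001 = 0b1100.
P3: D(K, 0b1100) = 0b0001; 0b0001 ⊕ 0b0000 = 0b0001.
P4: D(K, 0b1001) = 0b1110; 0b1110 ⊕ 0b1100 = 0b0010.
P5: D(K, 0b0111) = 0b1100; 0b1100 ⊕ 0b1001 = 0b0101.

P0 = 0b1000, P1 = 0b1100, P2 = 0b1100, P3 = 0b0001, P4 = 0b0010, P5 = 0b0101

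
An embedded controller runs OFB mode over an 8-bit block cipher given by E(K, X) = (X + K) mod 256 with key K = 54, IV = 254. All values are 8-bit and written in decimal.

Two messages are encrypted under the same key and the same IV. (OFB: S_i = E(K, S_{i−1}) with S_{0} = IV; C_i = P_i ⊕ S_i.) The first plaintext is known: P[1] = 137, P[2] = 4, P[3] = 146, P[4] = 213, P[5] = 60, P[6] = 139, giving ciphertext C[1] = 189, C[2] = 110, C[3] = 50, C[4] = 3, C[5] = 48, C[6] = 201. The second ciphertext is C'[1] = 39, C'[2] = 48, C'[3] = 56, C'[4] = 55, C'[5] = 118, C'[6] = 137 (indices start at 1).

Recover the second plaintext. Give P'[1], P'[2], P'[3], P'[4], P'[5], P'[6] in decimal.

P'[1] = 19, P'[2] = 90, P'[3] = 152, P'[4] = 225, P'[5] = 122, P'[6] = 203

In OFB with a reused IV, both messages share the same keystream S_i, so C_i ⊕ C'_i = P_i ⊕ P'_i and thus P'_i = P_i ⊕ C_i ⊕ C'_i.
P'[1]: 137 ⊕ 189 ⊕ 39 = 19.
P'[2]: 4 ⊕ 110 ⊕ 48 = 90.
P'[3]: 146 ⊕ 50 ⊕ 56 = 152.
P'[4]: 213 ⊕ 3 ⊕ 55 = 225.
P'[5]: 60 ⊕ 48 ⊕ 118 = 122.
P'[6]: 139 ⊕ 201 ⊕ 137 = 203.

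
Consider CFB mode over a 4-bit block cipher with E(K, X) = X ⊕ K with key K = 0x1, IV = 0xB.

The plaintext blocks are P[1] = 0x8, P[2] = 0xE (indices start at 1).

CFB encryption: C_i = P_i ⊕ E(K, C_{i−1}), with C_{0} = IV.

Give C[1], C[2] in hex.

C[1]: E(K, 0xB) = 0xA; 0x8 ⊕ 0xA = 0x2.
C[2]: E(K, 0x2) = 0x3; 0xE ⊕ 0x3 = 0xD.

C[1] = 0x2, C[2] = 0xD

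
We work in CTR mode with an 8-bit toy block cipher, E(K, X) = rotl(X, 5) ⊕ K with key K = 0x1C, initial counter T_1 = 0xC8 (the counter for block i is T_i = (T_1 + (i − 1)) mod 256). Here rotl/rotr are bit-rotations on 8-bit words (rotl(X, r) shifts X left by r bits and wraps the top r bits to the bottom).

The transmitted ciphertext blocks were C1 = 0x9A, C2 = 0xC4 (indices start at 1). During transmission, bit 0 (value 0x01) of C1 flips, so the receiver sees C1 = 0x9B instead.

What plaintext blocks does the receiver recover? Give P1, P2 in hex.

CTR decryption: S_i = E(K, T_i) where T_i is the counter for block i; P_i = C_i ⊕ S_i.
Only C1 changed, to 0x9B. In CTR, a change in C_i flips the same bit in P_i only; the keystream is unaffected. Decrypting the received ciphertext:
P1: T = 0xC8, S = E(K, T) = 0x05; 0x9B ⊕ 0x05 = 0x9E.
P2: T = 0xC9, S = E(K, T) = 0x25; 0xC4 ⊕ 0x25 = 0xE1.
Blocks that differ from the original plaintext: P1.

P1 = 0x9E, P2 = 0xE1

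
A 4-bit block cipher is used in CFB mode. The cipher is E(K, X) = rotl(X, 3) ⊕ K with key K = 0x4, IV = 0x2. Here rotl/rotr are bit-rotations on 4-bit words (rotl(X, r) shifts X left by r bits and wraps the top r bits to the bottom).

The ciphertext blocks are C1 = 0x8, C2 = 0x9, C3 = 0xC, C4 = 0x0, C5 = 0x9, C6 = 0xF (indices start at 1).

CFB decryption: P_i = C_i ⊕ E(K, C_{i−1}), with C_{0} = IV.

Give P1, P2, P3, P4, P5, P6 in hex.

P1 = 0xD, P2 = 0x9, P3 = 0x4, P4 = 0x2, P5 = 0xD, P6 = 0x7

P1: E(K, 0x2) = 0x5; 0x8 ⊕ 0x5 = 0xD.
P2: E(K, 0x8) = 0x0; 0x9 ⊕ 0x0 = 0x9.
P3: E(K, 0x9) = 0x8; 0xC ⊕ 0x8 = 0x4.
P4: E(K, 0xC) = 0x2; 0x0 ⊕ 0x2 = 0x2.
P5: E(K, 0x0) = 0x4; 0x9 ⊕ 0x4 = 0xD.
P6: E(K, 0x9) = 0x8; 0xF ⊕ 0x8 = 0x7.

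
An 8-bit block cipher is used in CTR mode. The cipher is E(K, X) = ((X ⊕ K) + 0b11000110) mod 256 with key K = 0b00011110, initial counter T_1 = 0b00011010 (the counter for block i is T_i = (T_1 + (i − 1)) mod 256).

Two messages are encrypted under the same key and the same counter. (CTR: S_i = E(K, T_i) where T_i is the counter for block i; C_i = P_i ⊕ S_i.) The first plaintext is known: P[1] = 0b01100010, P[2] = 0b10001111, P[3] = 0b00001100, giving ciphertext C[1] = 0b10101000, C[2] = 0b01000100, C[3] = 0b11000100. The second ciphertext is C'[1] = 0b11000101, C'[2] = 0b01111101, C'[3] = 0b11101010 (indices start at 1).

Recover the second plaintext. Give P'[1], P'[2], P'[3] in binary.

In CTR with a reused counter, both messages share the same keystream S_i, so C_i ⊕ C'_i = P_i ⊕ P'_i and thus P'_i = P_i ⊕ C_i ⊕ C'_i.
P'[1]: 0b01100010 ⊕ 0b10101000 ⊕ 0b11000101 = 0b00001111.
P'[2]: 0b10001111 ⊕ 0b01000100 ⊕ 0b01111101 = 0b10110110.
P'[3]: 0b00001100 ⊕ 0b11000100 ⊕ 0b11101010 = 0b00100010.

P'[1] = 0b00001111, P'[2] = 0b10110110, P'[3] = 0b00100010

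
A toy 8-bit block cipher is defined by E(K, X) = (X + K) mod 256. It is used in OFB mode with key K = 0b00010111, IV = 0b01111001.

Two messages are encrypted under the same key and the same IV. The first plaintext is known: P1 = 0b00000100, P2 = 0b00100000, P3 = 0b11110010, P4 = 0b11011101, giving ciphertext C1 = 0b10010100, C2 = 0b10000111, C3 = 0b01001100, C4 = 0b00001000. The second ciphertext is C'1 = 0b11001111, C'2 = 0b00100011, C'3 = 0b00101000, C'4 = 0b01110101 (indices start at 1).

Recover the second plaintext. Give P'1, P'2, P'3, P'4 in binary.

In OFB with a reused IV, both messages share the same keystream S_i, so C_i ⊕ C'_i = P_i ⊕ P'_i and thus P'_i = P_i ⊕ C_i ⊕ C'_i.
P'1: 0b00000100 ⊕ 0b10010100 ⊕ 0b11001111 = 0b01011111.
P'2: 0b00100000 ⊕ 0b10000111 ⊕ 0b00100011 = 0b10000100.
P'3: 0b11110010 ⊕ 0b01001100 ⊕ 0b00101000 = 0b10010110.
P'4: 0b11011101 ⊕ 0b00001000 ⊕ 0b01110101 = 0b10100000.

P'1 = 0b01011111, P'2 = 0b10000100, P'3 = 0b10010110, P'4 = 0b10100000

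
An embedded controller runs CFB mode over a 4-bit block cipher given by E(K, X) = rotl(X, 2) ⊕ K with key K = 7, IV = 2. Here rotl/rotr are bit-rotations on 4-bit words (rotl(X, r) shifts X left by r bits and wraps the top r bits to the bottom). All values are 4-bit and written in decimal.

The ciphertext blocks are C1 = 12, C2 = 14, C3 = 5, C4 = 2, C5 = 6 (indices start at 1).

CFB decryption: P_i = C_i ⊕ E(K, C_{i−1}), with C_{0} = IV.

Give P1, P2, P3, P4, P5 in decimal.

P1 = 3, P2 = 10, P3 = 9, P4 = 0, P5 = 9

P1: E(K, 2) = 15; 12 ⊕ 15 = 3.
P2: E(K, 12) = 4; 14 ⊕ 4 = 10.
P3: E(K, 14) = 12; 5 ⊕ 12 = 9.
P4: E(K, 5) = 2; 2 ⊕ 2 = 0.
P5: E(K, 2) = 15; 6 ⊕ 15 = 9.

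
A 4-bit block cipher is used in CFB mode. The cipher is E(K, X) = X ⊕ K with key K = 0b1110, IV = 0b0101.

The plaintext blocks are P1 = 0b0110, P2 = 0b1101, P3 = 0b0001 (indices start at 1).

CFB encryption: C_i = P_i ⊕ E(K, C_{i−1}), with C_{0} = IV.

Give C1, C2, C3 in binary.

C1 = 0b1101, C2 = 0b1110, C3 = 0b0001

C1: E(K, 0b0101) = 0b1011; 0b0110 ⊕ 0b1011 = 0b1101.
C2: E(K, 0b1101) = 0b0011; 0b1101 ⊕ 0b0011 = 0b1110.
C3: E(K, 0b1110) = 0b0000; 0b0001 ⊕ 0b0000 = 0b0001.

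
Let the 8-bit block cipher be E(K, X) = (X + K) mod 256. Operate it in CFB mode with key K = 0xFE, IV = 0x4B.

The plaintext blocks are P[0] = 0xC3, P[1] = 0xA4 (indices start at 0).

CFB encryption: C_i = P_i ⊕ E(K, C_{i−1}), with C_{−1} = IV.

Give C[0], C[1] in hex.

C[0] = 0x8A, C[1] = 0x2C

C[0]: E(K, 0x4B) = 0x49; 0xC3 ⊕ 0x49 = 0x8A.
C[1]: E(K, 0x8A) = 0x88; 0xA4 ⊕ 0x88 = 0x2C.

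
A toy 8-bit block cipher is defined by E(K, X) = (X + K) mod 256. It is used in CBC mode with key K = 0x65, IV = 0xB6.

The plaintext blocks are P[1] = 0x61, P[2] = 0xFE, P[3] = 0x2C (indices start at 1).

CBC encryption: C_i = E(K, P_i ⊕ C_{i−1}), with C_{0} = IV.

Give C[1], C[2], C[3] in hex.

C[1] = 0x3C, C[2] = 0x27, C[3] = 0x70

C[1]: P[1] ⊕ 0xB6 = 0xD7; E(K, 0xD7) = 0x3C.
C[2]: P[2] ⊕ 0x3C = 0xC2; E(K, 0xC2) = 0x27.
C[3]: P[3] ⊕ 0x27 = 0x0B; E(K, 0x0B) = 0x70.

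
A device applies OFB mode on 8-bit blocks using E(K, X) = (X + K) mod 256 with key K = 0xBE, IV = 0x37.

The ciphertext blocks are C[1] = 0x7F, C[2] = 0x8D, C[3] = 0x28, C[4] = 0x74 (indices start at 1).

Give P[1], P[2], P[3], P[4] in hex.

P[1] = 0x8A, P[2] = 0x3E, P[3] = 0x59, P[4] = 0x5B

OFB decryption: S_i = E(K, S_{i−1}) with S_{0} = IV; P_i = C_i ⊕ S_i.
P[1]: S = E(K, 0x37) = 0xF5; 0x7F ⊕ 0xF5 = 0x8A.
P[2]: S = E(K, 0xF5) = 0xB3; 0x8D ⊕ 0xB3 = 0x3E.
P[3]: S = E(K, 0xB3) = 0x71; 0x28 ⊕ 0x71 = 0x59.
P[4]: S = E(K, 0x71) = 0x2F; 0x74 ⊕ 0x2F = 0x5B.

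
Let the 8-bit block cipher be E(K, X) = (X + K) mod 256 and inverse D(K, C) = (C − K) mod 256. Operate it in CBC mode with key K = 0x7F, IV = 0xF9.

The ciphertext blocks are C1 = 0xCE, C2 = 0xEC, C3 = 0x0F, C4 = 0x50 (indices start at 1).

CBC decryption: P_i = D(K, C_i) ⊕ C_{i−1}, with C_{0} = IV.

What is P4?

P4: D(K, 0x50) = 0xD1; 0xD1 ⊕ 0x0F = 0xDE.

P4 = 0xDE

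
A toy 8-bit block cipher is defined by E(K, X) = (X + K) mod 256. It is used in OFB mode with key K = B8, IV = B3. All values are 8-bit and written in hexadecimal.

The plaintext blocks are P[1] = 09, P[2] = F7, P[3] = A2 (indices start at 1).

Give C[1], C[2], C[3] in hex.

C[1] = 62, C[2] = D4, C[3] = 79

OFB encryption: S_i = E(K, S_{i−1}) with S_{0} = IV; C_i = P_i ⊕ S_i.
C[1]: S = E(K, B3) = 6B; 09 ⊕ 6B = 62.
C[2]: S = E(K, 6B) = 23; F7 ⊕ 23 = D4.
C[3]: S = E(K, 23) = DB; A2 ⊕ DB = 79.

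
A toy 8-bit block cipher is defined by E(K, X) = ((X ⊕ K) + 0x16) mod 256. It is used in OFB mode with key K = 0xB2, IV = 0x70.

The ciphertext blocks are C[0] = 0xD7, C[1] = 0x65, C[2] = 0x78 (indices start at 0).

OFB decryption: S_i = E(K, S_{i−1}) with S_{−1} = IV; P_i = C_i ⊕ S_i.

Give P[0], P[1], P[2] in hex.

P[0] = 0x0F, P[1] = 0xE5, P[2] = 0x30

P[0]: S = E(K, 0x70) = 0xD8; 0xD7 ⊕ 0xD8 = 0x0F.
P[1]: S = E(K, 0xD8) = 0x80; 0x65 ⊕ 0x80 = 0xE5.
P[2]: S = E(K, 0x80) = 0x48; 0x78 ⊕ 0x48 = 0x30.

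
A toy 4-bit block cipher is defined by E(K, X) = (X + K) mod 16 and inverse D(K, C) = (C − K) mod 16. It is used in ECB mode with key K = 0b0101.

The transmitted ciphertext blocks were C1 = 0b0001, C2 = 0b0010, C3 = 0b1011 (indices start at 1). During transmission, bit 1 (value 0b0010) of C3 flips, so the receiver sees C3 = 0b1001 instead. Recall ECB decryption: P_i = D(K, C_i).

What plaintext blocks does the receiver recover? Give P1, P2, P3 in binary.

P1 = 0b1100, P2 = 0b1101, P3 = 0b0100

Only C3 changed, to 0b1001. In ECB, a change in C_i affects only P_i. Decrypting the received ciphertext:
P1: D(K, 0b0001) = 0b1100.
P2: D(K, 0b0010) = 0b1101.
P3: D(K, 0b1001) = 0b0100.
Blocks that differ from the original plaintext: P3.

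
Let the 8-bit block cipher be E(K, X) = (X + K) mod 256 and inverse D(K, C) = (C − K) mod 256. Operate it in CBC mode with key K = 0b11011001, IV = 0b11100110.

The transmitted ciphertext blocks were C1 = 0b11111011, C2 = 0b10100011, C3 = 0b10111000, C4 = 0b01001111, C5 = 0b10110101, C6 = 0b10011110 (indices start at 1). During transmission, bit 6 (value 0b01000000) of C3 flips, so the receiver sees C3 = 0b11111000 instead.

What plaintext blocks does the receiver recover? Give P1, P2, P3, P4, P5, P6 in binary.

CBC decryption: P_i = D(K, C_i) ⊕ C_{i−1}, with C_{0} = IV.
Only C3 changed, to 0b11111000. In CBC, a change in C_i garbles P_i and flips the same bit in P_{i+1}. Decrypting the received ciphertext:
P1: D(K, 0b11111011) = 0b00100010; 0b00100010 ⊕ 0b11100110 = 0b11000100.
P2: D(K, 0b10100011) = 0b11001010; 0b11001010 ⊕ 0b11111011 = 0b00110001.
P3: D(K, 0b11111000) = 0b00011111; 0b00011111 ⊕ 0b10100011 = 0b10111100.
P4: D(K, 0b01001111) = 0b01110110; 0b01110110 ⊕ 0b11111000 = 0b10001110.
P5: D(K, 0b10110101) = 0b11011100; 0b11011100 ⊕ 0b01001111 = 0b10010011.
P6: D(K, 0b10011110) = 0b11000101; 0b11000101 ⊕ 0b10110101 = 0b01110000.
Blocks that differ from the original plaintext: P3, P4.

P1 = 0b11000100, P2 = 0b00110001, P3 = 0b10111100, P4 = 0b10001110, P5 = 0b10010011, P6 = 0b01110000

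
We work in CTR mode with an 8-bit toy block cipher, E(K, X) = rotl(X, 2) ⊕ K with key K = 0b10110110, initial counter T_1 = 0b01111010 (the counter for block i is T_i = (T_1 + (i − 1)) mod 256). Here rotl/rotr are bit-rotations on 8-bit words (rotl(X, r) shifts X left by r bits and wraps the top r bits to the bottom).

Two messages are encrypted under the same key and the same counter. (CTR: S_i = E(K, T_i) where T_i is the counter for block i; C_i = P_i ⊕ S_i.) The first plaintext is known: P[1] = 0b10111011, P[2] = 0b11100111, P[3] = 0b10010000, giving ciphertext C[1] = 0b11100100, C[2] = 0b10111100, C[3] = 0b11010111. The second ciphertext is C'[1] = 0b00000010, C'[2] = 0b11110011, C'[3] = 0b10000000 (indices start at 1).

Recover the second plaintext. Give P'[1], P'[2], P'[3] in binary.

P'[1] = 0b01011101, P'[2] = 0b10101000, P'[3] = 0b11000111

In CTR with a reused counter, both messages share the same keystream S_i, so C_i ⊕ C'_i = P_i ⊕ P'_i and thus P'_i = P_i ⊕ C_i ⊕ C'_i.
P'[1]: 0b10111011 ⊕ 0b11100100 ⊕ 0b00000010 = 0b01011101.
P'[2]: 0b11100111 ⊕ 0b10111100 ⊕ 0b11110011 = 0b10101000.
P'[3]: 0b10010000 ⊕ 0b11010111 ⊕ 0b10000000 = 0b11000111.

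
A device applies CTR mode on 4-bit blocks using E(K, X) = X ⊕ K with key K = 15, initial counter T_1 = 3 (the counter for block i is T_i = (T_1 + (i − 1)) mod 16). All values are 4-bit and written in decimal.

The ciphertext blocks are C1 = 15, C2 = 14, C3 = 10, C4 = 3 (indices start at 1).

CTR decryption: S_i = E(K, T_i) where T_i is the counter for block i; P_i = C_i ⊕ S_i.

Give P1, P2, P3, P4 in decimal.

P1 = 3, P2 = 5, P3 = 0, P4 = 10

P1: T = 3, S = E(K, T) = 12; 15 ⊕ 12 = 3.
P2: T = 4, S = E(K, T) = 11; 14 ⊕ 11 = 5.
P3: T = 5, S = E(K, T) = 10; 10 ⊕ 10 = 0.
P4: T = 6, S = E(K, T) = 9; 3 ⊕ 9 = 10.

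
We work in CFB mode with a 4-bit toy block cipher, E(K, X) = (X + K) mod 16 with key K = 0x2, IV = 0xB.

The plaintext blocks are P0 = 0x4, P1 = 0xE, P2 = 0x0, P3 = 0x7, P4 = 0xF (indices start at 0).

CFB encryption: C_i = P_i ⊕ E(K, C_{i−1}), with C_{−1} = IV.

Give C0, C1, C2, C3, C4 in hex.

C0 = 0x9, C1 = 0x5, C2 = 0x7, C3 = 0xE, C4 = 0xF

C0: E(K, 0xB) = 0xD; 0x4 ⊕ 0xD = 0x9.
C1: E(K, 0x9) = 0xB; 0xE ⊕ 0xB = 0x5.
C2: E(K, 0x5) = 0x7; 0x0 ⊕ 0x7 = 0x7.
C3: E(K, 0x7) = 0x9; 0x7 ⊕ 0x9 = 0xE.
C4: E(K, 0xE) = 0x0; 0xF ⊕ 0x0 = 0xF.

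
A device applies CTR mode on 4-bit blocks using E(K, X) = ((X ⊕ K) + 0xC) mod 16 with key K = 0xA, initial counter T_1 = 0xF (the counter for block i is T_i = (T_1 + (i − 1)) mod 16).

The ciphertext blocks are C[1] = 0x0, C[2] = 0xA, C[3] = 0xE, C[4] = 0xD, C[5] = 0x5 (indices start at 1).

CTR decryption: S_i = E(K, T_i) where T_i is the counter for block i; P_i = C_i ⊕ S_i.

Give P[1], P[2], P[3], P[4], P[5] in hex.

P[1]: T = 0xF, S = E(K, T) = 0x1; 0x0 ⊕ 0x1 = 0x1.
P[2]: T = 0x0, S = E(K, T) = 0x6; 0xA ⊕ 0x6 = 0xC.
P[3]: T = 0x1, S = E(K, T) = 0x7; 0xE ⊕ 0x7 = 0x9.
P[4]: T = 0x2, S = E(K, T) = 0x4; 0xD ⊕ 0x4 = 0x9.
P[5]: T = 0x3, S = E(K, T) = 0x5; 0x5 ⊕ 0x5 = 0x0.

P[1] = 0x1, P[2] = 0xC, P[3] = 0x9, P[4] = 0x9, P[5] = 0x0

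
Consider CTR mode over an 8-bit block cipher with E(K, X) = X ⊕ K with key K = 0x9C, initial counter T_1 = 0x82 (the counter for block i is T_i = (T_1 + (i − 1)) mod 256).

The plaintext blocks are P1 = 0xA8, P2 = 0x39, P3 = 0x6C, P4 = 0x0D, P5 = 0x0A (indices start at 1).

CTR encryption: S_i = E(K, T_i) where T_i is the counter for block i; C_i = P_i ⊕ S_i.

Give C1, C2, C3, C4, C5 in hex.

C1 = 0xB6, C2 = 0x26, C3 = 0x74, C4 = 0x14, C5 = 0x10

C1: T = 0x82, S = E(K, T) = 0x1E; 0xA8 ⊕ 0x1E = 0xB6.
C2: T = 0x83, S = E(K, T) = 0x1F; 0x39 ⊕ 0x1F = 0x26.
C3: T = 0x84, S = E(K, T) = 0x18; 0x6C ⊕ 0x18 = 0x74.
C4: T = 0x85, S = E(K, T) = 0x19; 0x0D ⊕ 0x19 = 0x14.
C5: T = 0x86, S = E(K, T) = 0x1A; 0x0A ⊕ 0x1A = 0x10.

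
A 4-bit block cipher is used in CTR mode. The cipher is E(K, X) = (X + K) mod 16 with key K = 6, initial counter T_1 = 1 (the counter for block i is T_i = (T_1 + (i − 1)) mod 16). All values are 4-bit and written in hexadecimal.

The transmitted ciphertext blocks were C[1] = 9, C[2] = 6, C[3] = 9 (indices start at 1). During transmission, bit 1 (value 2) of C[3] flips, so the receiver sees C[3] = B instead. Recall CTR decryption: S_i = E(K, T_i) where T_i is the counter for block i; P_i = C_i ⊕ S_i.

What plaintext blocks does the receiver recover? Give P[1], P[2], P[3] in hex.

P[1] = E, P[2] = E, P[3] = 2

Only C[3] changed, to B. In CTR, a change in C_i flips the same bit in P_i only; the keystream is unaffected. Decrypting the received ciphertext:
P[1]: T = 1, S = E(K, T) = 7; 9 ⊕ 7 = E.
P[2]: T = 2, S = E(K, T) = 8; 6 ⊕ 8 = E.
P[3]: T = 3, S = E(K, T) = 9; B ⊕ 9 = 2.
Blocks that differ from the original plaintext: P[3].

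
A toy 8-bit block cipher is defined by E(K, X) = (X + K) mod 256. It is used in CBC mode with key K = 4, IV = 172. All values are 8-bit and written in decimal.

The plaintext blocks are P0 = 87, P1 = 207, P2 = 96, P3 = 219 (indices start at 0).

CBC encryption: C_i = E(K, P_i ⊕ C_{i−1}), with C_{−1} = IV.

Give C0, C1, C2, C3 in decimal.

C0 = 255, C1 = 52, C2 = 88, C3 = 135

C0: P0 ⊕ 172 = 251; E(K, 251) = 255.
C1: P1 ⊕ 255 = 48; E(K, 48) = 52.
C2: P2 ⊕ 52 = 84; E(K, 84) = 88.
C3: P3 ⊕ 88 = 131; E(K, 131) = 135.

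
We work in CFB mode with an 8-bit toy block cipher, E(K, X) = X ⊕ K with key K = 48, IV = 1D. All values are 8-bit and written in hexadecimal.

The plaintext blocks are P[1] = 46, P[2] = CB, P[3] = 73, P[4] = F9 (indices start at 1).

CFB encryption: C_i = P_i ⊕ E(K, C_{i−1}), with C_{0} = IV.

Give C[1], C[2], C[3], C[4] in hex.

C[1]: E(K, 1D) = 55; 46 ⊕ 55 = 13.
C[2]: E(K, 13) = 5B; CB ⊕ 5B = 90.
C[3]: E(K, 90) = D8; 73 ⊕ D8 = AB.
C[4]: E(K, AB) = E3; F9 ⊕ E3 = 1A.

C[1] = 13, C[2] = 90, C[3] = AB, C[4] = 1A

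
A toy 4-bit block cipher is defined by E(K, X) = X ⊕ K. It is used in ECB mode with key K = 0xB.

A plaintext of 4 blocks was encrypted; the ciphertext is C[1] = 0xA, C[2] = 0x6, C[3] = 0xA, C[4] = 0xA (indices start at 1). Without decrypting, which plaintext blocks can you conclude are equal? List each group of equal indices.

ECB encrypts each block independently with the same key, so equal ciphertext blocks imply equal plaintext blocks.
C[1] = C[3] = C[4] = 0xA, so P[1] = P[3] = P[4].

P[1] = P[3] = P[4]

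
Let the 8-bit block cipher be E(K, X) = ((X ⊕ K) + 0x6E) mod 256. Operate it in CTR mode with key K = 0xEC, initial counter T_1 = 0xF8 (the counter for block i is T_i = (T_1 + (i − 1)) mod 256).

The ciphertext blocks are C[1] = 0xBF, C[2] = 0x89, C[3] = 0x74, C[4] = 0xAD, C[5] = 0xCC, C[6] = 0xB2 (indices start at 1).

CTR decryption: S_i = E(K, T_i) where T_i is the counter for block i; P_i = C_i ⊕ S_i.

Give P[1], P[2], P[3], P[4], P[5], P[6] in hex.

P[1]: T = 0xF8, S = E(K, T) = 0x82; 0xBF ⊕ 0x82 = 0x3D.
P[2]: T = 0xF9, S = E(K, T) = 0x83; 0x89 ⊕ 0x83 = 0x0A.
P[3]: T = 0xFA, S = E(K, T) = 0x84; 0x74 ⊕ 0x84 = 0xF0.
P[4]: T = 0xFB, S = E(K, T) = 0x85; 0xAD ⊕ 0x85 = 0x28.
P[5]: T = 0xFC, S = E(K, T) = 0x7E; 0xCC ⊕ 0x7E = 0xB2.
P[6]: T = 0xFD, S = E(K, T) = 0x7F; 0xB2 ⊕ 0x7F = 0xCD.

P[1] = 0x3D, P[2] = 0x0A, P[3] = 0xF0, P[4] = 0x28, P[5] = 0xB2, P[6] = 0xCD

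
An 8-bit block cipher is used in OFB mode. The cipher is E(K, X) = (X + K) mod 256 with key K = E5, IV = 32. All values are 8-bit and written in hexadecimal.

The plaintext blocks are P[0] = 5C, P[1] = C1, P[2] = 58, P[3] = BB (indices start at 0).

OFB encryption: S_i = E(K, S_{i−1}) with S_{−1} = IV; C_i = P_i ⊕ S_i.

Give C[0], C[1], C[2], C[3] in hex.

C[0]: S = E(K, 32) = 17; 5C ⊕ 17 = 4B.
C[1]: S = E(K, 17) = FC; C1 ⊕ FC = 3D.
C[2]: S = E(K, FC) = E1; 58 ⊕ E1 = B9.
C[3]: S = E(K, E1) = C6; BB ⊕ C6 = 7D.

C[0] = 4B, C[1] = 3D, C[2] = B9, C[3] = 7D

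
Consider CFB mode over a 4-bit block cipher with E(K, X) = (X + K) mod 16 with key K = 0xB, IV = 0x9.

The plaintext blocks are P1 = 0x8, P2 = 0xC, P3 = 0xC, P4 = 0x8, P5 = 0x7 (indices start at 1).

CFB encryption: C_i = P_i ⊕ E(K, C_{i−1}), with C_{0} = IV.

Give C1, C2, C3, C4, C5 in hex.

C1 = 0xC, C2 = 0xB, C3 = 0xA, C4 = 0xD, C5 = 0xF

C1: E(K, 0x9) = 0x4; 0x8 ⊕ 0x4 = 0xC.
C2: E(K, 0xC) = 0x7; 0xC ⊕ 0x7 = 0xB.
C3: E(K, 0xB) = 0x6; 0xC ⊕ 0x6 = 0xA.
C4: E(K, 0xA) = 0x5; 0x8 ⊕ 0x5 = 0xD.
C5: E(K, 0xD) = 0x8; 0x7 ⊕ 0x8 = 0xF.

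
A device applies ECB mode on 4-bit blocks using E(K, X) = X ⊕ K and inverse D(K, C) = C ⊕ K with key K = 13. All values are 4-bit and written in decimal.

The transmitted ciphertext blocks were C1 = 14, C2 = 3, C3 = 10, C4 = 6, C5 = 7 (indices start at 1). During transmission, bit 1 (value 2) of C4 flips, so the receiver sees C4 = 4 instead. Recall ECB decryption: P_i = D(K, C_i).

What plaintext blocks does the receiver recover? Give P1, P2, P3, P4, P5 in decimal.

Only C4 changed, to 4. In ECB, a change in C_i affects only P_i. Decrypting the received ciphertext:
P1: D(K, 14) = 3.
P2: D(K, 3) = 14.
P3: D(K, 10) = 7.
P4: D(K, 4) = 9.
P5: D(K, 7) = 10.
Blocks that differ from the original plaintext: P4.

P1 = 3, P2 = 14, P3 = 7, P4 = 9, P5 = 10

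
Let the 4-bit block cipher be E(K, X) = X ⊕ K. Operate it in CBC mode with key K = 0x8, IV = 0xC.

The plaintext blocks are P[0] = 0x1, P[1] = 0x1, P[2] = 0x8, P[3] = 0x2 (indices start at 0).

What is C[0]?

CBC encryption: C_i = E(K, P_i ⊕ C_{i−1}), with C_{−1} = IV.
C[0]: P[0] ⊕ 0xC = 0xD; E(K, 0xD) = 0x5.

C[0] = 0x5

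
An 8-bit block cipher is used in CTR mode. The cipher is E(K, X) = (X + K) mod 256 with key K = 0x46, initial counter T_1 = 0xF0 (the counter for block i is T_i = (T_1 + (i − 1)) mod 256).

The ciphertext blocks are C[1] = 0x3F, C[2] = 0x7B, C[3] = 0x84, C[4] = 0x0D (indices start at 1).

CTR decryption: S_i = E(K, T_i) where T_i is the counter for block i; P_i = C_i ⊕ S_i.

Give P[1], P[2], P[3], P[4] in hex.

P[1]: T = 0xF0, S = E(K, T) = 0x36; 0x3F ⊕ 0x36 = 0x09.
P[2]: T = 0xF1, S = E(K, T) = 0x37; 0x7B ⊕ 0x37 = 0x4C.
P[3]: T = 0xF2, S = E(K, T) = 0x38; 0x84 ⊕ 0x38 = 0xBC.
P[4]: T = 0xF3, S = E(K, T) = 0x39; 0x0D ⊕ 0x39 = 0x34.

P[1] = 0x09, P[2] = 0x4C, P[3] = 0xBC, P[4] = 0x34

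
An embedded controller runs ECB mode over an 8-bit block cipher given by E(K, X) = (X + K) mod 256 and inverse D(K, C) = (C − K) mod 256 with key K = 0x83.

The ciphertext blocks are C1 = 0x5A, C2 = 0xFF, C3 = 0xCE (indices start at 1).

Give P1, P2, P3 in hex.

P1 = 0xD7, P2 = 0x7C, P3 = 0x4B

ECB decryption: P_i = D(K, C_i).
P1: D(K, 0x5A) = 0xD7.
P2: D(K, 0xFF) = 0x7C.
P3: D(K, 0xCE) = 0x4B.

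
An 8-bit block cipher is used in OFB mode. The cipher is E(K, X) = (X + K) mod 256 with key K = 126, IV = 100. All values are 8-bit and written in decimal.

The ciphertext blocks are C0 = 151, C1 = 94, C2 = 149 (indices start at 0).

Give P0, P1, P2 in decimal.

P0 = 117, P1 = 62, P2 = 75

OFB decryption: S_i = E(K, S_{i−1}) with S_{−1} = IV; P_i = C_i ⊕ S_i.
P0: S = E(K, 100) = 226; 151 ⊕ 226 = 117.
P1: S = E(K, 226) = 96; 94 ⊕ 96 = 62.
P2: S = E(K, 96) = 222; 149 ⊕ 222 = 75.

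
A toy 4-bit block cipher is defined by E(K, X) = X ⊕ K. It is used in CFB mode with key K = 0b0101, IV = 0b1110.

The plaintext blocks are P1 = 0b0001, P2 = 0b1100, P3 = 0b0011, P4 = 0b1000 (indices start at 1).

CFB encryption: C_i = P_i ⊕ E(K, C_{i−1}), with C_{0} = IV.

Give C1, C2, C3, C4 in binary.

C1 = 0b1010, C2 = 0b0011, C3 = 0b0101, C4 = 0b1000

C1: E(K, 0b1110) = 0b1011; 0b0001 ⊕ 0b1011 = 0b1010.
C2: E(K, 0b1010) = 0b1111; 0b1100 ⊕ 0b1111 = 0b0011.
C3: E(K, 0b0011) = 0b0110; 0b0011 ⊕ 0b0110 = 0b0101.
C4: E(K, 0b0101) = 0b0000; 0b1000 ⊕ 0b0000 = 0b1000.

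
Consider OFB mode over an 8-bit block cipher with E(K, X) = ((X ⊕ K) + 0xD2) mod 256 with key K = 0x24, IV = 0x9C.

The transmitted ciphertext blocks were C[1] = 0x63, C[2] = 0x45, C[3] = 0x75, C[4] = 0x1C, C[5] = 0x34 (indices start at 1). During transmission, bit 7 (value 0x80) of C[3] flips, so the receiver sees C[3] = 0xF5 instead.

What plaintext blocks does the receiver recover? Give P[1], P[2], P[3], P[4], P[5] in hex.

P[1] = 0xE9, P[2] = 0xC5, P[3] = 0x83, P[4] = 0x38, P[5] = 0xE6

OFB decryption: S_i = E(K, S_{i−1}) with S_{0} = IV; P_i = C_i ⊕ S_i.
Only C[3] changed, to 0xF5. In OFB, a change in C_i flips the same bit in P_i only; the keystream is unaffected. Decrypting the received ciphertext:
P[1]: S = E(K, 0x9C) = 0x8A; 0x63 ⊕ 0x8A = 0xE9.
P[2]: S = E(K, 0x8A) = 0x80; 0x45 ⊕ 0x80 = 0xC5.
P[3]: S = E(K, 0x80) = 0x76; 0xF5 ⊕ 0x76 = 0x83.
P[4]: S = E(K, 0x76) = 0x24; 0x1C ⊕ 0x24 = 0x38.
P[5]: S = E(K, 0x24) = 0xD2; 0x34 ⊕ 0xD2 = 0xE6.
Blocks that differ from the original plaintext: P[3].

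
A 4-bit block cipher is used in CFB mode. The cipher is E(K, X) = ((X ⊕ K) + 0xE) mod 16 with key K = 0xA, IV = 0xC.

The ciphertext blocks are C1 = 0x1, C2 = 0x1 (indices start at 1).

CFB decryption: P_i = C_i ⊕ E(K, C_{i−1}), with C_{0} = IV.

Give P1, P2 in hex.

P1: E(K, 0xC) = 0x4; 0x1 ⊕ 0x4 = 0x5.
P2: E(K, 0x1) = 0x9; 0x1 ⊕ 0x9 = 0x8.

P1 = 0x5, P2 = 0x8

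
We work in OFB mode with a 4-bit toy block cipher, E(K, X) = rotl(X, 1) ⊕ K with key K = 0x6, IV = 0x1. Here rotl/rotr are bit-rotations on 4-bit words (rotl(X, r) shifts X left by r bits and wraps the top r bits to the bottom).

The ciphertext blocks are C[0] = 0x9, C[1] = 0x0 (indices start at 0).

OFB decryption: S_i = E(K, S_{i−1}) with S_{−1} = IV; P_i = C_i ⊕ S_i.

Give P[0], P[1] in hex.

P[0]: S = E(K, 0x1) = 0x4; 0x9 ⊕ 0x4 = 0xD.
P[1]: S = E(K, 0x4) = 0xE; 0x0 ⊕ 0xE = 0xE.

P[0] = 0xD, P[1] = 0xE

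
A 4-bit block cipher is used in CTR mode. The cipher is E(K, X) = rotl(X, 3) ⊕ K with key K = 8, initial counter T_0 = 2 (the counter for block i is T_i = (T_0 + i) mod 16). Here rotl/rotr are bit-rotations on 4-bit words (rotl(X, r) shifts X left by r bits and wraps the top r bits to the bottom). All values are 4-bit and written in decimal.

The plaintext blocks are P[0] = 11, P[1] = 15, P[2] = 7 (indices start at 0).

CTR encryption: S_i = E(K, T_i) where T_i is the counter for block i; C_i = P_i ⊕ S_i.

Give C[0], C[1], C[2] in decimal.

C[0]: T = 2, S = E(K, T) = 9; 11 ⊕ 9 = 2.
C[1]: T = 3, S = E(K, T) = 1; 15 ⊕ 1 = 14.
C[2]: T = 4, S = E(K, T) = 10; 7 ⊕ 10 = 13.

C[0] = 2, C[1] = 14, C[2] = 13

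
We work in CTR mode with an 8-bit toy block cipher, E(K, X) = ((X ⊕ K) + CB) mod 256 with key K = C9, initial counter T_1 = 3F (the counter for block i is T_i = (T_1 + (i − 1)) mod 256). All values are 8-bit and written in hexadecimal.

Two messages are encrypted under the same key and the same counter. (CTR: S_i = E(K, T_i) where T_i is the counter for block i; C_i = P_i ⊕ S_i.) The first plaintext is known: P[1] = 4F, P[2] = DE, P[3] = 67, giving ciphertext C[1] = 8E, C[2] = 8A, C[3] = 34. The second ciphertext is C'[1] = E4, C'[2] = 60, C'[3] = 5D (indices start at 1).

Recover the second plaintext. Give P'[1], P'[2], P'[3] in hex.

In CTR with a reused counter, both messages share the same keystream S_i, so C_i ⊕ C'_i = P_i ⊕ P'_i and thus P'_i = P_i ⊕ C_i ⊕ C'_i.
P'[1]: 4F ⊕ 8E ⊕ E4 = 25.
P'[2]: DE ⊕ 8A ⊕ 60 = 34.
P'[3]: 67 ⊕ 34 ⊕ 5D = 0E.

P'[1] = 25, P'[2] = 34, P'[3] = 0E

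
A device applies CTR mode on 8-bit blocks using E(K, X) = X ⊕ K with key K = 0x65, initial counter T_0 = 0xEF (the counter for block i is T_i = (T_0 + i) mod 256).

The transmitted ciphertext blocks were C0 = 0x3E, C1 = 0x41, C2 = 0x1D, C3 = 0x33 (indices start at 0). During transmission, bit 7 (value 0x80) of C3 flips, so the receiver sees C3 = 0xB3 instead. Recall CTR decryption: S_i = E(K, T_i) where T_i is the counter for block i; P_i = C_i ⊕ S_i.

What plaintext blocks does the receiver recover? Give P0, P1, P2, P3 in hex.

P0 = 0xB4, P1 = 0xD4, P2 = 0x89, P3 = 0x24

Only C3 changed, to 0xB3. In CTR, a change in C_i flips the same bit in P_i only; the keystream is unaffected. Decrypting the received ciphertext:
P0: T = 0xEF, S = E(K, T) = 0x8A; 0x3E ⊕ 0x8A = 0xB4.
P1: T = 0xF0, S = E(K, T) = 0x95; 0x41 ⊕ 0x95 = 0xD4.
P2: T = 0xF1, S = E(K, T) = 0x94; 0x1D ⊕ 0x94 = 0x89.
P3: T = 0xF2, S = E(K, T) = 0x97; 0xB3 ⊕ 0x97 = 0x24.
Blocks that differ from the original plaintext: P3.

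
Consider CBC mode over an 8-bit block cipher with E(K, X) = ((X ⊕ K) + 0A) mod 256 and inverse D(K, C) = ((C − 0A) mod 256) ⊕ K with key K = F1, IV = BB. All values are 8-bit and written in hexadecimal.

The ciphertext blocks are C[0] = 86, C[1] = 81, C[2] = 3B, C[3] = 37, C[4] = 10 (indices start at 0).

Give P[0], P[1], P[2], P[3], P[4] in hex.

P[0] = 36, P[1] = 00, P[2] = 41, P[3] = E7, P[4] = C0

CBC decryption: P_i = D(K, C_i) ⊕ C_{i−1}, with C_{−1} = IV.
P[0]: D(K, 86) = 8D; 8D ⊕ BB = 36.
P[1]: D(K, 81) = 86; 86 ⊕ 86 = 00.
P[2]: D(K, 3B) = C0; C0 ⊕ 81 = 41.
P[3]: D(K, 37) = DC; DC ⊕ 3B = E7.
P[4]: D(K, 10) = F7; F7 ⊕ 37 = C0.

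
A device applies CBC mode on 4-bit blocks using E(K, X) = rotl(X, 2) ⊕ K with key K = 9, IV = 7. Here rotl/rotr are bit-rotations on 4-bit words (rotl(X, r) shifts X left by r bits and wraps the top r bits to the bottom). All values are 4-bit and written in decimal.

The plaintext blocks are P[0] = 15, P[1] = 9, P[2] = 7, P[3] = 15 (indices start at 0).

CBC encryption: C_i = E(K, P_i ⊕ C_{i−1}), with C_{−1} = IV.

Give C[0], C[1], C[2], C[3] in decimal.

C[0] = 11, C[1] = 1, C[2] = 0, C[3] = 6

C[0]: P[0] ⊕ 7 = 8; E(K, 8) = 11.
C[1]: P[1] ⊕ 11 = 2; E(K, 2) = 1.
C[2]: P[2] ⊕ 1 = 6; E(K, 6) = 0.
C[3]: P[3] ⊕ 0 = 15; E(K, 15) = 6.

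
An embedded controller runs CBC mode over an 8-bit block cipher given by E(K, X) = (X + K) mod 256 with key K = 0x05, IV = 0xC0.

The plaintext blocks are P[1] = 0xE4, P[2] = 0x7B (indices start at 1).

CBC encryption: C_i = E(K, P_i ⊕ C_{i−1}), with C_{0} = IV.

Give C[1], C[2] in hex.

C[1]: P[1] ⊕ 0xC0 = 0x24; E(K, 0x24) = 0x29.
C[2]: P[2] ⊕ 0x29 = 0x52; E(K, 0x52) = 0x57.

C[1] = 0x29, C[2] = 0x57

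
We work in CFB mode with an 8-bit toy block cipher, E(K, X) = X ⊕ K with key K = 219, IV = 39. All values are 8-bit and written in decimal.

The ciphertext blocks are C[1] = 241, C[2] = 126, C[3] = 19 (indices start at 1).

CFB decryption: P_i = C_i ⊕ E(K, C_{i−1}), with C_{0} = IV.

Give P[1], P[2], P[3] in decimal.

P[1]: E(K, 39) = 252; 241 ⊕ 252 = 13.
P[2]: E(K, 241) = 42; 126 ⊕ 42 = 84.
P[3]: E(K, 126) = 165; 19 ⊕ 165 = 182.

P[1] = 13, P[2] = 84, P[3] = 182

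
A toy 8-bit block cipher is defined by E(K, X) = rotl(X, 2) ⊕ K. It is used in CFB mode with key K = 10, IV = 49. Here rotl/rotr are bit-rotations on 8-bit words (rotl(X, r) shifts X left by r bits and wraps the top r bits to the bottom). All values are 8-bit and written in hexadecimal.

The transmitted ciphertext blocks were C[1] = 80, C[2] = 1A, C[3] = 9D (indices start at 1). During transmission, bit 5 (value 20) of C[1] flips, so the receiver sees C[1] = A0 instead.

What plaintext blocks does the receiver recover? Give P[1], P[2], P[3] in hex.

CFB decryption: P_i = C_i ⊕ E(K, C_{i−1}), with C_{0} = IV.
Only C[1] changed, to A0. In CFB, a change in C_i flips the same bit in P_i and garbles P_{i+1}. Decrypting the received ciphertext:
P[1]: E(K, 49) = 35; A0 ⊕ 35 = 95.
P[2]: E(K, A0) = 92; 1A ⊕ 92 = 88.
P[3]: E(K, 1A) = 78; 9D ⊕ 78 = E5.
Blocks that differ from the original plaintext: P[1], P[2].

P[1] = 95, P[2] = 88, P[3] = E5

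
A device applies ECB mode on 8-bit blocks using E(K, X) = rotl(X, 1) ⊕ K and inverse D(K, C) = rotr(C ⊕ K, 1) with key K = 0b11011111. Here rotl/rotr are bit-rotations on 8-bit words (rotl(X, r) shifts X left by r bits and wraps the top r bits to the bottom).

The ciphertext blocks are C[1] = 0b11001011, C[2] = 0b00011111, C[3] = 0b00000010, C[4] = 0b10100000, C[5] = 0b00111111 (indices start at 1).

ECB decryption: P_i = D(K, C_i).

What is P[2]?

P[2] = 0b01100000

P[2]: D(K, 0b00011111) = 0b01100000.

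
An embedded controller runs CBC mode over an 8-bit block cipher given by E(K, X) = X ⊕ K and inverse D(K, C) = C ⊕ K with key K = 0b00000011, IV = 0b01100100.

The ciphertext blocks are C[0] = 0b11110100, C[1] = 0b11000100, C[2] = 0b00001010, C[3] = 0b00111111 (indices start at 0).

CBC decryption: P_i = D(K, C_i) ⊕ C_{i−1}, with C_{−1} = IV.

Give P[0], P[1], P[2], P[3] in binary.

P[0] = 0b10010011, P[1] = 0b00110011, P[2] = 0b11001101, P[3] = 0b00110110

P[0]: D(K, 0b11110100) = 0b11110111; 0b11110111 ⊕ 0b01100100 = 0b10010011.
P[1]: D(K, 0b11000100) = 0b11000111; 0b11000111 ⊕ 0b11110100 = 0b00110011.
P[2]: D(K, 0b00001010) = 0b00001001; 0b00001001 ⊕ 0b11000100 = 0b11001101.
P[3]: D(K, 0b00111111) = 0b00111100; 0b00111100 ⊕ 0b00001010 = 0b00110110.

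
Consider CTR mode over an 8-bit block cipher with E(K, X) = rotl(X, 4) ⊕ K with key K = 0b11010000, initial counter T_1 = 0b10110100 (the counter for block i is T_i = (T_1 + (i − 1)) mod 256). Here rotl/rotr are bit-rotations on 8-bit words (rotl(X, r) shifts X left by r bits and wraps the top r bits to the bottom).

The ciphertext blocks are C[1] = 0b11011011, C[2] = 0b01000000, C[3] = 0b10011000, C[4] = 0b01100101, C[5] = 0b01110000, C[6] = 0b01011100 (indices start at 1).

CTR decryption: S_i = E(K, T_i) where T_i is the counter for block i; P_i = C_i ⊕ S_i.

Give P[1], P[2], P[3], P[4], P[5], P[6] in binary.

P[1] = 0b01000000, P[2] = 0b11001011, P[3] = 0b00100011, P[4] = 0b11001110, P[5] = 0b00101011, P[6] = 0b00010111

P[1]: T = 0b10110100, S = E(K, T) = 0b10011011; 0b11011011 ⊕ 0b10011011 = 0b01000000.
P[2]: T = 0b10110101, S = E(K, T) = 0b10001011; 0b01000000 ⊕ 0b10001011 = 0b11001011.
P[3]: T = 0b10110110, S = E(K, T) = 0b10111011; 0b10011000 ⊕ 0b10111011 = 0b00100011.
P[4]: T = 0b10110111, S = E(K, T) = 0b10101011; 0b01100101 ⊕ 0b10101011 = 0b11001110.
P[5]: T = 0b10111000, S = E(K, T) = 0b01011011; 0b01110000 ⊕ 0b01011011 = 0b00101011.
P[6]: T = 0b10111001, S = E(K, T) = 0b01001011; 0b01011100 ⊕ 0b01001011 = 0b00010111.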